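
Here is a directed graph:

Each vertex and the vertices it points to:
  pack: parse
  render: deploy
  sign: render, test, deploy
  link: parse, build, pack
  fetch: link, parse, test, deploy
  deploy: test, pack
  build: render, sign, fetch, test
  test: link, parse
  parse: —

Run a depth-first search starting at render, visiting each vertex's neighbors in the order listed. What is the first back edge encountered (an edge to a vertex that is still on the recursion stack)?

build->render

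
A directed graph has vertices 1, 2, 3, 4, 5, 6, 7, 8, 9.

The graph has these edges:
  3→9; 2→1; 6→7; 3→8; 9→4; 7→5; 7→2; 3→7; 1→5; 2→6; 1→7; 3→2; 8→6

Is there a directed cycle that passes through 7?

7 is on a cycle iff 7 can reach itself via ≥1 edge.
7 → 2 → 6 → 7 — yes.

Yes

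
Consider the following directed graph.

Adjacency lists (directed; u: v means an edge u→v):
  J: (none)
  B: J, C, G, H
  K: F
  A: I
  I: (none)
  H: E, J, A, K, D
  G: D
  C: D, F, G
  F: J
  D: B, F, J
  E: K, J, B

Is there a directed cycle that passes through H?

H is on a cycle iff H can reach itself via ≥1 edge.
H → E → B → H — yes.

Yes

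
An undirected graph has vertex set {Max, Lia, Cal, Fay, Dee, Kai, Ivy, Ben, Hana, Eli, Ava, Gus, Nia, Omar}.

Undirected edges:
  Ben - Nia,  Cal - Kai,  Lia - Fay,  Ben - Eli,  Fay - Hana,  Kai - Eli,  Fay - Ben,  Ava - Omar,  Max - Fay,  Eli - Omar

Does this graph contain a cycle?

DFS, tracking each vertex's parent; an edge to a visited non-parent vertex closes a cycle.
Start from Dee:
visit Dee (parent –)
visit Max (parent –)
  visit Fay (parent Max)
    Fay–Max: parent, skip
    visit Hana (parent Fay)
      Hana–Fay: parent, skip
    visit Lia (parent Fay)
      Lia–Fay: parent, skip
    visit Ben (parent Fay)
      Ben–Fay: parent, skip
      visit Eli (parent Ben)
        Eli–Ben: parent, skip
        visit Omar (parent Eli)
          Omar–Eli: parent, skip
          visit Ava (parent Omar)
            Ava–Omar: parent, skip
        visit Kai (parent Eli)
          visit Cal (parent Kai)
            Cal–Kai: parent, skip
          Kai–Eli: parent, skip
      visit Nia (parent Ben)
        Nia–Ben: parent, skip
visit Ivy (parent –)
visit Gus (parent –)
No non-parent visited neighbor found — the graph is a forest.

No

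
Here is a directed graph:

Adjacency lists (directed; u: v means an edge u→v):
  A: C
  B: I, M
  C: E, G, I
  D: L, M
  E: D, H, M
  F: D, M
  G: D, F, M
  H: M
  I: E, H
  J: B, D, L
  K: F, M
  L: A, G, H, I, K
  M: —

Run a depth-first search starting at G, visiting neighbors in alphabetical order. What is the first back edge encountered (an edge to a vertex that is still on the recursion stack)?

DFS from G (visiting neighbors in alphabetical order); mark gray on enter, black on exit:
G gray
  D gray
    L gray
      A gray
        C gray
          E gray
            E→D: D is gray → back edge
First back edge: E → D.

E->D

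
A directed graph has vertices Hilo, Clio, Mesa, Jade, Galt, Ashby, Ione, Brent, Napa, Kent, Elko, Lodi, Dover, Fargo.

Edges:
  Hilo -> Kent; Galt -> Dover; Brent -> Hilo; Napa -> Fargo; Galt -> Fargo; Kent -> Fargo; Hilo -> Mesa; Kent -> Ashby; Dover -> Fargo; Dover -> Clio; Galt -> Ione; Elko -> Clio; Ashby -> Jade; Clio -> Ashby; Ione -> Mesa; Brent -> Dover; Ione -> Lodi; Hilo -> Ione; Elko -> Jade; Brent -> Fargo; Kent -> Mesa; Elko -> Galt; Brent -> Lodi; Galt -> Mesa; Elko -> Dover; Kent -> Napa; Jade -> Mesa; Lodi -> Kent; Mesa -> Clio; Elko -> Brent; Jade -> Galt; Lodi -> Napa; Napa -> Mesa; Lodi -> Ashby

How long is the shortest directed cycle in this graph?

For each vertex v, BFS finds the shortest path from v back to v.
The shortest such closed walk is Jade → Mesa → Clio → Ashby → Jade, length 4.

4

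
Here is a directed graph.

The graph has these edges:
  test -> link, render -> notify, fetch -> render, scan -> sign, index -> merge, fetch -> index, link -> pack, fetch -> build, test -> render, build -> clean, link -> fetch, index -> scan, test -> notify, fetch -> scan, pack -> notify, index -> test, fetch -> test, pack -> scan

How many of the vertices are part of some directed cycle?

A vertex is on a directed cycle iff it belongs to a strongly connected component of size ≥ 2 (or has a self-loop).
The vertices on cycles are {link, test, fetch, index} — 4 in total.

4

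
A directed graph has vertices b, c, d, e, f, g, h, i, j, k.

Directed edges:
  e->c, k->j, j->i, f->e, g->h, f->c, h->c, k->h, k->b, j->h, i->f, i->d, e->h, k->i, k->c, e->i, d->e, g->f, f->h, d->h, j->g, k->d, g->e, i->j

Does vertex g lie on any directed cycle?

Yes

g is on a cycle iff g can reach itself via ≥1 edge.
g → e → i → j → g — yes.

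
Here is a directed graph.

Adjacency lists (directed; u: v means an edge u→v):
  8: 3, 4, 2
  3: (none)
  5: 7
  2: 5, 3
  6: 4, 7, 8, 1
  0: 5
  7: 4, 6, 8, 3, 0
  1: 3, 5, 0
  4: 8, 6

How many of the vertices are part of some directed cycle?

A vertex is on a directed cycle iff it belongs to a strongly connected component of size ≥ 2 (or has a self-loop).
The vertices on cycles are {0, 1, 2, 4, 5, 6, 7, 8} — 8 in total.

8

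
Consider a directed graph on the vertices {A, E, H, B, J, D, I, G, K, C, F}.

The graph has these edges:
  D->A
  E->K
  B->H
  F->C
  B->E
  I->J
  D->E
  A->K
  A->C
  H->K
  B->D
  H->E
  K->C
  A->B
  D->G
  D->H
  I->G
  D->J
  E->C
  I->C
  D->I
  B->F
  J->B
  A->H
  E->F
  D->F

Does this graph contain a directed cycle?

Yes

DFS with white/gray/black marking, starting from K:
K gray
  C gray
  C black
K black
A gray
  A→C: C black — skip
  B gray
    E gray
      E→K: K black — skip
      E→C: C black — skip
      F gray
        F→C: C black — skip
      F black
    E black
    H gray
      H→K: K black — skip
      H→E: E black — skip
    H black
    D gray
      G gray
      G black
      J gray
        J→B: B is gray → back edge
Back edge found, so a cycle exists: B → D → J → B.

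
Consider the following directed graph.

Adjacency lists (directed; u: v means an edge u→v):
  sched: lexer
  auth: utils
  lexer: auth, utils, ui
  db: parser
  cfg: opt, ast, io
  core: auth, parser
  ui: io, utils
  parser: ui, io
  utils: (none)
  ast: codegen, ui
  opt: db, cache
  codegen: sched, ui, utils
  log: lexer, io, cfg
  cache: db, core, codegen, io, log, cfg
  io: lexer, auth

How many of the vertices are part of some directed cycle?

A vertex is on a directed cycle iff it belongs to a strongly connected component of size ≥ 2 (or has a self-loop).
The vertices on cycles are {io, ui, cfg, log, opt, cache, lexer} — 7 in total.

7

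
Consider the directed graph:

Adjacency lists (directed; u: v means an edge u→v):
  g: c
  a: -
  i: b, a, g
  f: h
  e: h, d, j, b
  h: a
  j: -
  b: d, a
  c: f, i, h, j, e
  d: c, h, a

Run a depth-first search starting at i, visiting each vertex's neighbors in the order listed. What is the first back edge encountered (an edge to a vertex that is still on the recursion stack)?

c->i

DFS from i (visiting each vertex's neighbors in the order listed); mark gray on enter, black on exit:
i gray
  b gray
    d gray
      c gray
        f gray
          h gray
            a gray
            a black
          h black
        f black
        c→i: i is gray → back edge
First back edge: c → i.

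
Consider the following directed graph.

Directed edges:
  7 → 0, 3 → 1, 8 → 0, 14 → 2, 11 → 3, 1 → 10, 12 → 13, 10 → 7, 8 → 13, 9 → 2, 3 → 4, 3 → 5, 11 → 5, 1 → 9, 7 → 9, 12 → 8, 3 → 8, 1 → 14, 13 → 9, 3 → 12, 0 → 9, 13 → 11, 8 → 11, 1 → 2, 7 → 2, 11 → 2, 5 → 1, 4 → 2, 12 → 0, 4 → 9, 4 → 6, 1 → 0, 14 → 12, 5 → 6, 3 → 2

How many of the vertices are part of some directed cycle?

A vertex is on a directed cycle iff it belongs to a strongly connected component of size ≥ 2 (or has a self-loop).
The vertices on cycles are {1, 3, 5, 8, 11, 12, 13, 14} — 8 in total.

8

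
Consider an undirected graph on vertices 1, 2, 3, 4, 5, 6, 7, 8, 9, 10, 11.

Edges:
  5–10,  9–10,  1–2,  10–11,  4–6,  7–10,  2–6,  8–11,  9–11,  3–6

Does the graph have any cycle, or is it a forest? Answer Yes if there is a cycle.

DFS, tracking each vertex's parent; an edge to a visited non-parent vertex closes a cycle.
Start from 1:
visit 1 (parent –)
  visit 2 (parent 1)
    visit 6 (parent 2)
      visit 4 (parent 6)
        4–6: parent, skip
      6–2: parent, skip
      visit 3 (parent 6)
        3–6: parent, skip
    2–1: parent, skip
visit 5 (parent –)
  visit 10 (parent 5)
    visit 7 (parent 10)
      7–10: parent, skip
    10–5: parent, skip
    visit 9 (parent 10)
      9–10: parent, skip
      visit 11 (parent 9)
        11–9: parent, skip
        visit 8 (parent 11)
          8–11: parent, skip
        11–10: 10 visited and ≠ parent → cycle
Cycle: 10 – 9 – 11 – 10.

Yes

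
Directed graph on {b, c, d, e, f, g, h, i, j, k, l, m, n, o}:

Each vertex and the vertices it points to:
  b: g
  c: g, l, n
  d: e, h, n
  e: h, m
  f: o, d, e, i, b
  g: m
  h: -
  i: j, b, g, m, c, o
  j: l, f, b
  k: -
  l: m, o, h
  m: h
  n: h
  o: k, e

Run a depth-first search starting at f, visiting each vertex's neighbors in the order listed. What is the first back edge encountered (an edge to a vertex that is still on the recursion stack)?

j→f

DFS from f (visiting each vertex's neighbors in the order listed); mark gray on enter, black on exit:
f gray
  o gray
    k gray
    k black
    e gray
      h gray
      h black
      m gray
        m→h: h black — skip
      m black
    e black
  o black
  d gray
    d→e: e black — skip
    d→h: h black — skip
    n gray
      n→h: h black — skip
    n black
  d black
  f→e: e black — skip
  i gray
    j gray
      l gray
        l→m: m black — skip
        l→o: o black — skip
        l→h: h black — skip
      l black
      j→f: f is gray → back edge
First back edge: j → f.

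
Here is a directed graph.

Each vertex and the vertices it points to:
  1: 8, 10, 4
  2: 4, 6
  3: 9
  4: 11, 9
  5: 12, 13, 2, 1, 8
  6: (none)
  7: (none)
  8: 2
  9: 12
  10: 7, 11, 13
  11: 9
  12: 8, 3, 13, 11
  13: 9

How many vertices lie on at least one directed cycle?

8

A vertex is on a directed cycle iff it belongs to a strongly connected component of size ≥ 2 (or has a self-loop).
The vertices on cycles are {2, 3, 4, 8, 9, 11, 12, 13} — 8 in total.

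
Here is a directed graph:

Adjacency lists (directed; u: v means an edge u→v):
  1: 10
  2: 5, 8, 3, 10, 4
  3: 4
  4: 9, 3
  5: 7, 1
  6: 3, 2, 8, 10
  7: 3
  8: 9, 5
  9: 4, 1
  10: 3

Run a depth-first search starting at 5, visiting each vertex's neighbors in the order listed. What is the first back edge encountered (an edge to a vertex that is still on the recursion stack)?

DFS from 5 (visiting each vertex's neighbors in the order listed); mark gray on enter, black on exit:
5 gray
  7 gray
    3 gray
      4 gray
        9 gray
          9→4: 4 is gray → back edge
First back edge: 9 → 4.

9→4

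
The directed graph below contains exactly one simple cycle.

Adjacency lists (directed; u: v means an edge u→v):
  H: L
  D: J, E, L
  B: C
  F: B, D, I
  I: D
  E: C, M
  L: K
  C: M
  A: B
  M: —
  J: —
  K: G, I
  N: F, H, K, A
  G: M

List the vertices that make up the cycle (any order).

DFS with gray/black marking from K:
K gray
  G gray
    M gray
    M black
  G black
  I gray
    D gray
      J gray
      J black
      E gray
        C gray
          C→M: M black — skip
        C black
        E→M: M black — skip
      E black
      L gray
        L→K: K is gray → back edge
Back edge closes the cycle K → I → D → L → K; its vertices are {D, I, K, L}.

D, I, K, L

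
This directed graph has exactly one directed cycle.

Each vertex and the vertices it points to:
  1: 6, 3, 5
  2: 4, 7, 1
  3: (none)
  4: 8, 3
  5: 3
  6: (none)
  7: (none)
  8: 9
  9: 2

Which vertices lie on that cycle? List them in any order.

DFS with gray/black marking from 2:
2 gray
  4 gray
    8 gray
      9 gray
        9→2: 2 is gray → back edge
Back edge closes the cycle 2 → 4 → 8 → 9 → 2; its vertices are {2, 4, 8, 9}.

2, 4, 8, 9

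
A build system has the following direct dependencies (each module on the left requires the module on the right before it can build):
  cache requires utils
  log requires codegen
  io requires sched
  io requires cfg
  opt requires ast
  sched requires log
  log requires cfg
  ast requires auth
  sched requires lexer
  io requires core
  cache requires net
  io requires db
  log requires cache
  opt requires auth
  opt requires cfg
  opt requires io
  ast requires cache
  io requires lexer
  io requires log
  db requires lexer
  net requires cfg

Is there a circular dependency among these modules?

DFS with white/gray/black marking, starting from core:
core gray
core black
sched gray
  log gray
    cfg gray
    cfg black
    cache gray
      net gray
        net→cfg: cfg black — skip
      net black
      utils gray
      utils black
    cache black
    codegen gray
    codegen black
  log black
  lexer gray
  lexer black
sched black
db gray
  db→lexer: lexer black — skip
db black
ast gray
  ast→cache: cache black — skip
  auth gray
  auth black
ast black
opt gray
  io gray
    io→log: log black — skip
    io→cfg: cfg black — skip
    io→db: db black — skip
    io→sched: sched black — skip
    io→lexer: lexer black — skip
    io→core: core black — skip
  io black
  opt→cfg: cfg black — skip
  opt→ast: ast black — skip
  opt→auth: auth black — skip
opt black
Every edge goes to a white or black vertex — no back edge, so the graph is acyclic.

No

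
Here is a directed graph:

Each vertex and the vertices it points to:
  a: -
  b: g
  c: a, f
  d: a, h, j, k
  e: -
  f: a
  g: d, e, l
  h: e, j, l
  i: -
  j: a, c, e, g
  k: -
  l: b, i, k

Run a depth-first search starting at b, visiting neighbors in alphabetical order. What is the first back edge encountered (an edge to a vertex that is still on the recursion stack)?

DFS from b (visiting neighbors in alphabetical order); mark gray on enter, black on exit:
b gray
  g gray
    d gray
      a gray
      a black
      h gray
        e gray
        e black
        j gray
          j→a: a black — skip
          c gray
            c→a: a black — skip
            f gray
              f→a: a black — skip
            f black
          c black
          j→e: e black — skip
          j→g: g is gray → back edge
First back edge: j → g.

j->g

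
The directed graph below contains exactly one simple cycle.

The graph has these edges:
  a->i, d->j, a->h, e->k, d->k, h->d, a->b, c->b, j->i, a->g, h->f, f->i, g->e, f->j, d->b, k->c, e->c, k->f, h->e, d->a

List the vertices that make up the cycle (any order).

DFS with gray/black marking from a:
a gray
  i gray
  i black
  b gray
  b black
  g gray
    e gray
      k gray
        c gray
          c→b: b black — skip
        c black
        f gray
          f→i: i black — skip
          j gray
            j→i: i black — skip
          j black
        f black
      k black
      e→c: c black — skip
    e black
  g black
  h gray
    d gray
      d→a: a is gray → back edge
Back edge closes the cycle a → h → d → a; its vertices are {a, d, h}.

a, d, h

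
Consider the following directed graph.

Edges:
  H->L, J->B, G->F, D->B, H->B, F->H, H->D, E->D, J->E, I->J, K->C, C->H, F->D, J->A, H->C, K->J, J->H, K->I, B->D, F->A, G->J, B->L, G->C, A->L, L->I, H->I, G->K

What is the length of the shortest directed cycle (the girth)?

2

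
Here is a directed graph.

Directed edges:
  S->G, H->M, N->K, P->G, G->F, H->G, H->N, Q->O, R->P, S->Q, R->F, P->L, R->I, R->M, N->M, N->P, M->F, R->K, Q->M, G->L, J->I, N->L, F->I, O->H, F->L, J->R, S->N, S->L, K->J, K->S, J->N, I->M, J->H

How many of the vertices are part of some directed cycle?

A vertex is on a directed cycle iff it belongs to a strongly connected component of size ≥ 2 (or has a self-loop).
The vertices on cycles are {F, H, I, J, K, M, N, O, Q, R, S} — 11 in total.

11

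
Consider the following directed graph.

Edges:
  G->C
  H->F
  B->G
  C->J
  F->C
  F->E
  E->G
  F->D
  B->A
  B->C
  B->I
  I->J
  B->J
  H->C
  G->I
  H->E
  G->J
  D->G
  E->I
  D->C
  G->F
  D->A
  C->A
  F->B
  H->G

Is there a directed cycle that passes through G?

Yes

G is on a cycle iff G can reach itself via ≥1 edge.
G → F → E → G — yes.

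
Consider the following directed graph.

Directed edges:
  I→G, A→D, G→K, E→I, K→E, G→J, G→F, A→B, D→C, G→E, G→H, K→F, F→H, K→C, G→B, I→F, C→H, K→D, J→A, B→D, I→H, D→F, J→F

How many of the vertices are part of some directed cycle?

A vertex is on a directed cycle iff it belongs to a strongly connected component of size ≥ 2 (or has a self-loop).
The vertices on cycles are {E, G, I, K} — 4 in total.

4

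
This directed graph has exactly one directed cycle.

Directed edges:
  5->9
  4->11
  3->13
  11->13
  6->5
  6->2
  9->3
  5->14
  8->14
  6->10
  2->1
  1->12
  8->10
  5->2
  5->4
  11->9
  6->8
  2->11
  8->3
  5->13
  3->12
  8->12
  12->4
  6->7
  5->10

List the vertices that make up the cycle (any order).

DFS with gray/black marking from 11:
11 gray
  13 gray
  13 black
  9 gray
    3 gray
      3→13: 13 black — skip
      12 gray
        4 gray
          4→11: 11 is gray → back edge
Back edge closes the cycle 11 → 9 → 3 → 12 → 4 → 11; its vertices are {3, 4, 9, 11, 12}.

3, 4, 9, 11, 12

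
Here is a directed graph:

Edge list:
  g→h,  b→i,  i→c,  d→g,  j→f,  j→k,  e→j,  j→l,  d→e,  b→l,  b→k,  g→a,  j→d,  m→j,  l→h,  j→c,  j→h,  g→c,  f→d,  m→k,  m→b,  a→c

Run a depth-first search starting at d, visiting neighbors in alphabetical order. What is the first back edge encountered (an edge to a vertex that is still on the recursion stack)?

j→d

DFS from d (visiting neighbors in alphabetical order); mark gray on enter, black on exit:
d gray
  e gray
    j gray
      c gray
      c black
      j→d: d is gray → back edge
First back edge: j → d.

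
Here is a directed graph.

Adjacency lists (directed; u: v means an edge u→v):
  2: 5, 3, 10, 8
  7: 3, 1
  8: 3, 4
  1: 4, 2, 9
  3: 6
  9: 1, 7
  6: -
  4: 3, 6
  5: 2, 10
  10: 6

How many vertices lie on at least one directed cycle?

5

A vertex is on a directed cycle iff it belongs to a strongly connected component of size ≥ 2 (or has a self-loop).
The vertices on cycles are {1, 2, 5, 7, 9} — 5 in total.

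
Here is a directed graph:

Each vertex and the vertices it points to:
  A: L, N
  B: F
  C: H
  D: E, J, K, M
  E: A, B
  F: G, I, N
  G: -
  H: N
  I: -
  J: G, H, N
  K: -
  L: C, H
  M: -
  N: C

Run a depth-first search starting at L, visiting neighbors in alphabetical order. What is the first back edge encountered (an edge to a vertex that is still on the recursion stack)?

DFS from L (visiting neighbors in alphabetical order); mark gray on enter, black on exit:
L gray
  C gray
    H gray
      N gray
        N→C: C is gray → back edge
First back edge: N → C.

N→C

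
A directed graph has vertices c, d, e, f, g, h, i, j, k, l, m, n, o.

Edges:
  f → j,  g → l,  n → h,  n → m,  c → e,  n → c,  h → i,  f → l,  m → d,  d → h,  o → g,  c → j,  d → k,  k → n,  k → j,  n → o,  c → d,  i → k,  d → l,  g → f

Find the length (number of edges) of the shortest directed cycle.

For each vertex v, BFS finds the shortest path from v back to v.
The shortest such closed walk is n → c → d → k → n, length 4.

4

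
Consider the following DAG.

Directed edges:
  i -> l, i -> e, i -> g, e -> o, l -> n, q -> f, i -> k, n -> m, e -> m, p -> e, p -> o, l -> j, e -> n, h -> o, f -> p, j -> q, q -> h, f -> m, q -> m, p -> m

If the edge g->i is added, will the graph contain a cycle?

Yes

Adding g→i creates a cycle iff i can already reach g.
Path from i: i → g.
So i → … → g → i is a cycle.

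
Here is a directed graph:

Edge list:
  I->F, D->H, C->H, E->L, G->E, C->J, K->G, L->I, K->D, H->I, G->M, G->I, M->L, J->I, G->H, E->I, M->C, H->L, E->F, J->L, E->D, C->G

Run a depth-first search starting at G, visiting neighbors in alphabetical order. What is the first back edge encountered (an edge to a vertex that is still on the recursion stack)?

C->G

DFS from G (visiting neighbors in alphabetical order); mark gray on enter, black on exit:
G gray
  E gray
    D gray
      H gray
        I gray
          F gray
          F black
        I black
        L gray
          L→I: I black — skip
        L black
      H black
    D black
    E→F: F black — skip
    E→I: I black — skip
    E→L: L black — skip
  E black
  G→H: H black — skip
  G→I: I black — skip
  M gray
    C gray
      C→G: G is gray → back edge
First back edge: C → G.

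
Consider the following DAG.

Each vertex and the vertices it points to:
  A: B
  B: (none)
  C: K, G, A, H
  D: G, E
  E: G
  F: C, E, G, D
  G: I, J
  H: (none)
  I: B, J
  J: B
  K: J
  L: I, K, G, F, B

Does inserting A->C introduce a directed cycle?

Adding A→C creates a cycle iff C can already reach A.
Path from C: C → A.
So C → … → A → C is a cycle.

Yes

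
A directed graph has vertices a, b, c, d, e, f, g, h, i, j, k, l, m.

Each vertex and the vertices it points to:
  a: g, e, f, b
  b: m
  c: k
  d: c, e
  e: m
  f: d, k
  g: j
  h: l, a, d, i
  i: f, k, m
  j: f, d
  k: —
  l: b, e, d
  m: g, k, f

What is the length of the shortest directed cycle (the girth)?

4

For each vertex v, BFS finds the shortest path from v back to v.
The shortest such closed walk is d → e → m → f → d, length 4.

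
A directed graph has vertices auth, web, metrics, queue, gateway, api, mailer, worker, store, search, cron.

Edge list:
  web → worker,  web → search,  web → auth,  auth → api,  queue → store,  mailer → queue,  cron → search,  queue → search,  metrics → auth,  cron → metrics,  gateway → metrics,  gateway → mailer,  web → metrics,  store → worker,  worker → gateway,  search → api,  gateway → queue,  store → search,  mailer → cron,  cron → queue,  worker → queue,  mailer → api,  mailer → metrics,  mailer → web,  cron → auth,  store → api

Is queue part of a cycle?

queue is on a cycle iff queue can reach itself via ≥1 edge.
queue → store → worker → queue — yes.

Yes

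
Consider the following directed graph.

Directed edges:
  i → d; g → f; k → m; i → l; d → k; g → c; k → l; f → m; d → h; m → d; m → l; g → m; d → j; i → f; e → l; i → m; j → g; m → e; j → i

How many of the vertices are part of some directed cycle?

A vertex is on a directed cycle iff it belongs to a strongly connected component of size ≥ 2 (or has a self-loop).
The vertices on cycles are {d, f, g, i, j, k, m} — 7 in total.

7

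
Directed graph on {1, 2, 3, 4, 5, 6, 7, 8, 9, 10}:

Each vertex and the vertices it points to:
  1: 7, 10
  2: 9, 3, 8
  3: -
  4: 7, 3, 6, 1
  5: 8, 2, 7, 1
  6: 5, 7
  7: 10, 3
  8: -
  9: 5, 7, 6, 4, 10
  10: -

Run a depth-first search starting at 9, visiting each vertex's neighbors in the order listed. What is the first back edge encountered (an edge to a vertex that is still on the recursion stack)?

2->9

DFS from 9 (visiting each vertex's neighbors in the order listed); mark gray on enter, black on exit:
9 gray
  5 gray
    8 gray
    8 black
    2 gray
      2→9: 9 is gray → back edge
First back edge: 2 → 9.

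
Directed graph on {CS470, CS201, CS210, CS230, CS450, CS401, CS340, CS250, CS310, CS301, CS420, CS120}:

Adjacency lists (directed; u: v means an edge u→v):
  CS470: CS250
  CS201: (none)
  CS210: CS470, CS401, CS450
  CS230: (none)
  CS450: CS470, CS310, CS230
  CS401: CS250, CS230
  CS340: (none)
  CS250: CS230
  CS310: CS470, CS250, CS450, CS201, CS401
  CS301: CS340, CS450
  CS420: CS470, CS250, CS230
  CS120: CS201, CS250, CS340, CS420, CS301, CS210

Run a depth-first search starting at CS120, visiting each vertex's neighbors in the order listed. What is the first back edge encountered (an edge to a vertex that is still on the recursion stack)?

CS310→CS450

DFS from CS120 (visiting each vertex's neighbors in the order listed); mark gray on enter, black on exit:
CS120 gray
  CS201 gray
  CS201 black
  CS250 gray
    CS230 gray
    CS230 black
  CS250 black
  CS340 gray
  CS340 black
  CS420 gray
    CS470 gray
      CS470→CS250: CS250 black — skip
    CS470 black
    CS420→CS250: CS250 black — skip
    CS420→CS230: CS230 black — skip
  CS420 black
  CS301 gray
    CS301→CS340: CS340 black — skip
    CS450 gray
      CS450→CS470: CS470 black — skip
      CS310 gray
        CS310→CS470: CS470 black — skip
        CS310→CS250: CS250 black — skip
        CS310→CS450: CS450 is gray → back edge
First back edge: CS310 → CS450.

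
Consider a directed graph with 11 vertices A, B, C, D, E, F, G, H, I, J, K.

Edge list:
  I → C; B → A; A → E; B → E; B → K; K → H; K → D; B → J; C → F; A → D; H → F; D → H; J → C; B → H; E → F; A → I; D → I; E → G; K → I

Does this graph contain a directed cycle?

DFS with white/gray/black marking, starting from C:
C gray
  F gray
  F black
C black
A gray
  D gray
    I gray
      I→C: C black — skip
    I black
    H gray
      H→F: F black — skip
    H black
  D black
  E gray
    E→F: F black — skip
    G gray
    G black
  E black
  A→I: I black — skip
A black
B gray
  J gray
    J→C: C black — skip
  J black
  B→E: E black — skip
  K gray
    K→I: I black — skip
    K→H: H black — skip
    K→D: D black — skip
  K black
  B→H: H black — skip
  B→A: A black — skip
B black
Every edge goes to a white or black vertex — no back edge, so the graph is acyclic.

No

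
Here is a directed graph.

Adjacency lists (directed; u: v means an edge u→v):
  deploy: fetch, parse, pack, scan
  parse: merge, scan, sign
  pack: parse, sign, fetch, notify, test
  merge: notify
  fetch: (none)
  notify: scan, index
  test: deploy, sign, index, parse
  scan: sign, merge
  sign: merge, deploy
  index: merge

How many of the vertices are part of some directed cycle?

A vertex is on a directed cycle iff it belongs to a strongly connected component of size ≥ 2 (or has a self-loop).
The vertices on cycles are {pack, scan, sign, test, index, merge, parse, deploy, notify} — 9 in total.

9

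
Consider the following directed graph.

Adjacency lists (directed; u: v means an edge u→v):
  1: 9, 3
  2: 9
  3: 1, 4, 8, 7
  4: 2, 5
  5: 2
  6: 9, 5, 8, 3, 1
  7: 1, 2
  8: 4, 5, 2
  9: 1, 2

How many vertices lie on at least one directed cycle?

8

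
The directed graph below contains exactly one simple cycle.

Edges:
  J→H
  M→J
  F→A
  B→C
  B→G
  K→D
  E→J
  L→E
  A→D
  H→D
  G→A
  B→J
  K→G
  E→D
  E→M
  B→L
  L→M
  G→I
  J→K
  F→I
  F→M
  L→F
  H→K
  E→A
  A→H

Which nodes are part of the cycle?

A, G, H, K

DFS with gray/black marking from G:
G gray
  A gray
    H gray
      D gray
      D black
      K gray
        K→D: D black — skip
        K→G: G is gray → back edge
Back edge closes the cycle G → A → H → K → G; its vertices are {A, G, H, K}.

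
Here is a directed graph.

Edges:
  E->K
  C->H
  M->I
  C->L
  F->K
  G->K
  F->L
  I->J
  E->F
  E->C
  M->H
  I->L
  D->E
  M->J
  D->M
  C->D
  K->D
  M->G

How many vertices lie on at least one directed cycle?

7

A vertex is on a directed cycle iff it belongs to a strongly connected component of size ≥ 2 (or has a self-loop).
The vertices on cycles are {C, D, E, F, G, K, M} — 7 in total.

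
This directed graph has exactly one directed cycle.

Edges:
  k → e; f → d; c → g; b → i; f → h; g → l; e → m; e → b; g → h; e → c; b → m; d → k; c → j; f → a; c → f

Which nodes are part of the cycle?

c, d, e, f, k

DFS with gray/black marking from k:
k gray
  e gray
    m gray
    m black
    c gray
      g gray
        l gray
        l black
        h gray
        h black
      g black
      f gray
        d gray
          d→k: k is gray → back edge
Back edge closes the cycle k → e → c → f → d → k; its vertices are {c, d, e, f, k}.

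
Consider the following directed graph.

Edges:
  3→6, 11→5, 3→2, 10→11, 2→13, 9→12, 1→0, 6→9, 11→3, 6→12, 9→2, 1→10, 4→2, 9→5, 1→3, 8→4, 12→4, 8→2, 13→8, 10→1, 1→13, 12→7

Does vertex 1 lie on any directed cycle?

Yes

1 is on a cycle iff 1 can reach itself via ≥1 edge.
1 → 10 → 1 — yes.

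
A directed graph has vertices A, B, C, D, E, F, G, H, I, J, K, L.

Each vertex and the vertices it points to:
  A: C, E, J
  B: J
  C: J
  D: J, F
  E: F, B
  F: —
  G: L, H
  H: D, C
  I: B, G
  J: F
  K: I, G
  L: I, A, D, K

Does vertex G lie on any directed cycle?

G is on a cycle iff G can reach itself via ≥1 edge.
G → L → I → G — yes.

Yes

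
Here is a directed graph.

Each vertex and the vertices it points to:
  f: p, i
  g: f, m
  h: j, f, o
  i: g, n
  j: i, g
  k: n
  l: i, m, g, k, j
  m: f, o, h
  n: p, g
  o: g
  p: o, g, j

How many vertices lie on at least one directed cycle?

9

A vertex is on a directed cycle iff it belongs to a strongly connected component of size ≥ 2 (or has a self-loop).
The vertices on cycles are {f, g, h, i, j, m, n, o, p} — 9 in total.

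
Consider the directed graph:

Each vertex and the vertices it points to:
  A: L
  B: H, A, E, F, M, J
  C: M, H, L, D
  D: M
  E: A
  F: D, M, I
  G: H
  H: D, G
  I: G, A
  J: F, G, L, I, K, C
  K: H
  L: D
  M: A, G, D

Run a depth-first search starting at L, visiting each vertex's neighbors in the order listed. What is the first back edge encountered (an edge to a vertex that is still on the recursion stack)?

A→L

DFS from L (visiting each vertex's neighbors in the order listed); mark gray on enter, black on exit:
L gray
  D gray
    M gray
      A gray
        A→L: L is gray → back edge
First back edge: A → L.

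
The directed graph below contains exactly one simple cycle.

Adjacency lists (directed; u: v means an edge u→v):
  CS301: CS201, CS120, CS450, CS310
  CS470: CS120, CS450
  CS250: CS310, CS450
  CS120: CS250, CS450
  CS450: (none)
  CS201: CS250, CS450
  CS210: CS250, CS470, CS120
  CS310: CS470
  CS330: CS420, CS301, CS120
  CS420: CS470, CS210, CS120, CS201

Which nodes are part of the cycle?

CS120, CS250, CS310, CS470

DFS with gray/black marking from CS310:
CS310 gray
  CS470 gray
    CS120 gray
      CS250 gray
        CS250→CS310: CS310 is gray → back edge
Back edge closes the cycle CS310 → CS470 → CS120 → CS250 → CS310; its vertices are {CS120, CS250, CS310, CS470}.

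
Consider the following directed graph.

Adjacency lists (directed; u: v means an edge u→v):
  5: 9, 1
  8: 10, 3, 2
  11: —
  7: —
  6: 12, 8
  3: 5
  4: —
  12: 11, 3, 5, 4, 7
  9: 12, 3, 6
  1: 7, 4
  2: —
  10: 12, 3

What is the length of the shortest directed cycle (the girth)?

3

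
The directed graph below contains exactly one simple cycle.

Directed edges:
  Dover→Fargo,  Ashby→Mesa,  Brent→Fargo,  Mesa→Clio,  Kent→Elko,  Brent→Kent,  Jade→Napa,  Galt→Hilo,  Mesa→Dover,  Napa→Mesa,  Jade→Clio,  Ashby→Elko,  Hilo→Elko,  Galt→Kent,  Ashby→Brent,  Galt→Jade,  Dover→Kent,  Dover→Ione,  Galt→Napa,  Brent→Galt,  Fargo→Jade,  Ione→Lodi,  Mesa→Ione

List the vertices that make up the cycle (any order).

DFS with gray/black marking from Mesa:
Mesa gray
  Clio gray
  Clio black
  Dover gray
    Fargo gray
      Jade gray
        Napa gray
          Napa→Mesa: Mesa is gray → back edge
Back edge closes the cycle Mesa → Dover → Fargo → Jade → Napa → Mesa; its vertices are {Jade, Mesa, Napa, Dover, Fargo}.

Jade, Mesa, Napa, Dover, Fargo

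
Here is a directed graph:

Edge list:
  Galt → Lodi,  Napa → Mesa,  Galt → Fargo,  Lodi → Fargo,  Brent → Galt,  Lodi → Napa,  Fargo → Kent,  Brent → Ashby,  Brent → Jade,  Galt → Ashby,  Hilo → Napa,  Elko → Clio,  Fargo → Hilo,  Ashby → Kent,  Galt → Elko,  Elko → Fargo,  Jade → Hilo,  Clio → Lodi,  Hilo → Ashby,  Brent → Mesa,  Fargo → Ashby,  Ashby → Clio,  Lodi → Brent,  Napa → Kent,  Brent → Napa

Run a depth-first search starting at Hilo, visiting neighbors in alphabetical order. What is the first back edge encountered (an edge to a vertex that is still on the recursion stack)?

Brent->Ashby

DFS from Hilo (visiting neighbors in alphabetical order); mark gray on enter, black on exit:
Hilo gray
  Ashby gray
    Clio gray
      Lodi gray
        Brent gray
          Brent→Ashby: Ashby is gray → back edge
First back edge: Brent → Ashby.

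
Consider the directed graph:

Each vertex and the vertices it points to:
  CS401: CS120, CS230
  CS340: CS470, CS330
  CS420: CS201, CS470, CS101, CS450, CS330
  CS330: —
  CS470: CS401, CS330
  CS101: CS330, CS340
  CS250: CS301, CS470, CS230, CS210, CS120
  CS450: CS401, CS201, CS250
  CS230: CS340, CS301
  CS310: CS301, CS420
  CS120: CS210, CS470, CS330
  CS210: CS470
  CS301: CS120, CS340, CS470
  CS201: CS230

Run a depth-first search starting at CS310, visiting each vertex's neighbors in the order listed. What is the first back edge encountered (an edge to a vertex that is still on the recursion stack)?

CS401→CS120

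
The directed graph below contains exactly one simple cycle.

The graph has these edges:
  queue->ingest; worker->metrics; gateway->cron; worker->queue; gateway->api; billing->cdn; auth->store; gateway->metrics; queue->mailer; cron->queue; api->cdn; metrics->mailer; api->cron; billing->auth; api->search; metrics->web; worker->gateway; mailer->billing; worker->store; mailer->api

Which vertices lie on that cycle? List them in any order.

api, cron, queue, mailer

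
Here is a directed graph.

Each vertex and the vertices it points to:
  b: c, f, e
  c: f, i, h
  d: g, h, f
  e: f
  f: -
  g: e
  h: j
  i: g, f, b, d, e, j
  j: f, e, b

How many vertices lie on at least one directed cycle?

6

A vertex is on a directed cycle iff it belongs to a strongly connected component of size ≥ 2 (or has a self-loop).
The vertices on cycles are {b, c, d, h, i, j} — 6 in total.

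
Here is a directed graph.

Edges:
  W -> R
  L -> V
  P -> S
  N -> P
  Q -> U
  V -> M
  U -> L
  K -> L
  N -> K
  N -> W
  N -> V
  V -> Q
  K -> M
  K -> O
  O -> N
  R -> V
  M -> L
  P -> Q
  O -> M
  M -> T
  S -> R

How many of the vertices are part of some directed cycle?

8

A vertex is on a directed cycle iff it belongs to a strongly connected component of size ≥ 2 (or has a self-loop).
The vertices on cycles are {K, L, M, N, O, Q, U, V} — 8 in total.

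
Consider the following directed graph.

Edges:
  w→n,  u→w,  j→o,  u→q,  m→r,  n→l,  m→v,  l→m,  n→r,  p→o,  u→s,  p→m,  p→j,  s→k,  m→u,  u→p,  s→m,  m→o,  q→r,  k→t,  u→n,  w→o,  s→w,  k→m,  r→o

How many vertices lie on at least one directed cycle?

8

A vertex is on a directed cycle iff it belongs to a strongly connected component of size ≥ 2 (or has a self-loop).
The vertices on cycles are {k, l, m, n, p, s, u, w} — 8 in total.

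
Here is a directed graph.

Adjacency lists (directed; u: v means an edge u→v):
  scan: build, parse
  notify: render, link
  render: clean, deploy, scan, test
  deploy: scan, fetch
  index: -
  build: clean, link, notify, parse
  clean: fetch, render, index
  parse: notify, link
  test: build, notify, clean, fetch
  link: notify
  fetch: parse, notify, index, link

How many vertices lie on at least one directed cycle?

A vertex is on a directed cycle iff it belongs to a strongly connected component of size ≥ 2 (or has a self-loop).
The vertices on cycles are {link, scan, test, build, clean, fetch, parse, deploy, notify, render} — 10 in total.

10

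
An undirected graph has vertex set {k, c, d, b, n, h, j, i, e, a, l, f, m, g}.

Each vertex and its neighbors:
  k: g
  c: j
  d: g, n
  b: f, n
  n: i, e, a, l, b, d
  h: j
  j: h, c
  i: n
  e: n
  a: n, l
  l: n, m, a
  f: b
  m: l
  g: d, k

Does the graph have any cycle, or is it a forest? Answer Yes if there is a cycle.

DFS, tracking each vertex's parent; an edge to a visited non-parent vertex closes a cycle.
Start from c:
visit c (parent –)
  visit j (parent c)
    visit h (parent j)
      h–j: parent, skip
    j–c: parent, skip
visit k (parent –)
  visit g (parent k)
    visit d (parent g)
      d–g: parent, skip
      visit n (parent d)
        visit i (parent n)
          i–n: parent, skip
        visit e (parent n)
          e–n: parent, skip
        visit a (parent n)
          a–n: parent, skip
          visit l (parent a)
            l–n: n visited and ≠ parent → cycle
Cycle: n – a – l – n.

Yes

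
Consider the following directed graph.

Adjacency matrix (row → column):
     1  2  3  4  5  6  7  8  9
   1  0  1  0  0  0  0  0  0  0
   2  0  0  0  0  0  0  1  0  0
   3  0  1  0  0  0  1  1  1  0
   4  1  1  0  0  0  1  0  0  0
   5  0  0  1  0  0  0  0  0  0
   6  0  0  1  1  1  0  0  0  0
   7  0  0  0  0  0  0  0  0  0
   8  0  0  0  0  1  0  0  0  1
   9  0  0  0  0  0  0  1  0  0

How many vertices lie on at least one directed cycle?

A vertex is on a directed cycle iff it belongs to a strongly connected component of size ≥ 2 (or has a self-loop).
The vertices on cycles are {3, 4, 5, 6, 8} — 5 in total.

5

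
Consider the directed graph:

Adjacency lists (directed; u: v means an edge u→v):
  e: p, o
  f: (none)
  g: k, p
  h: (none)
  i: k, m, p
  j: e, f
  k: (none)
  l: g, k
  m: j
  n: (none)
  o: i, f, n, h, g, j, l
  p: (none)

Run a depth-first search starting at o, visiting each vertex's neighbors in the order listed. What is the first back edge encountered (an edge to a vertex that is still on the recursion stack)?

DFS from o (visiting each vertex's neighbors in the order listed); mark gray on enter, black on exit:
o gray
  i gray
    k gray
    k black
    m gray
      j gray
        e gray
          p gray
          p black
          e→o: o is gray → back edge
First back edge: e → o.

e->o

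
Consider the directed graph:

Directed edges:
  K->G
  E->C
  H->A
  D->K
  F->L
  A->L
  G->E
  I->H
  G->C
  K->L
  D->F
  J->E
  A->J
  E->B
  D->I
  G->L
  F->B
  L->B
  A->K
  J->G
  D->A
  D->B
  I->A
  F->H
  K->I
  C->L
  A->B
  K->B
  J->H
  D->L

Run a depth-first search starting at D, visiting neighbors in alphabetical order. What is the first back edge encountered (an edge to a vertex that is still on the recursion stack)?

H->A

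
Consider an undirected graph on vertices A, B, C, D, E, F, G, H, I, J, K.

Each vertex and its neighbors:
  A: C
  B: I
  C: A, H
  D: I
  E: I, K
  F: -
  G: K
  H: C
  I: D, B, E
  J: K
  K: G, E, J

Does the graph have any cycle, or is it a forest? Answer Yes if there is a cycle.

No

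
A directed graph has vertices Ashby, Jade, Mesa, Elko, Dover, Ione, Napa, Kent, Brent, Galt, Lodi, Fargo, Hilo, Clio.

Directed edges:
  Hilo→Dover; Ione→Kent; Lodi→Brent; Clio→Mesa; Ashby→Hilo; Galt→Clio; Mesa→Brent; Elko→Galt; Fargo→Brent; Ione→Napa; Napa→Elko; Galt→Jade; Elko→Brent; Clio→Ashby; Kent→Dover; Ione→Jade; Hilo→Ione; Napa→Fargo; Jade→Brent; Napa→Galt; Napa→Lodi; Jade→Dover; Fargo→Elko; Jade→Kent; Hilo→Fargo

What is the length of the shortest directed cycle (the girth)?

6

For each vertex v, BFS finds the shortest path from v back to v.
The shortest such closed walk is Ione → Napa → Galt → Clio → Ashby → Hilo → Ione, length 6.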